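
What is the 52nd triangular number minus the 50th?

103

52·53/2 = 1378 and 50·51/2 = 1275.
Difference: 1378 − 1275 = 103.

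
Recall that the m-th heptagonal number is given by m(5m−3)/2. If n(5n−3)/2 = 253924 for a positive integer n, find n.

Set n(5n−3)/2 = 253924, giving 5n² − 3n − 507848 = 0.
The discriminant is 9 + 40·253924 = 10156969, and √10156969 = 3187.
So n = (3 + 3187) / 10 = 3190/10 = 319.

319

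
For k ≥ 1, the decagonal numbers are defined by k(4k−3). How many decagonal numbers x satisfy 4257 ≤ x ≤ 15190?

30

The n-th decagonal number is n(4n−3).
Smallest index with value ≥ 4257: n = 33 (giving 4257).
Largest index with value ≤ 15190: n = 62 (giving 15190).
Indices 33 through 62: 30 terms.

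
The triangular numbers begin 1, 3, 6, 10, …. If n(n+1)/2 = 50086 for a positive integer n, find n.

Set n(n+1)/2 = 50086, giving n² + n − 100172 = 0.
So n = (-1 + 633) / 2 = 632/2 = 316.

316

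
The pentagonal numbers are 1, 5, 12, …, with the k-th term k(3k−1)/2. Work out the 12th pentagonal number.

210

The 12th pentagonal number is n(3n−1)/2 with n = 12.
12·(3·12 − 1)/2 = 12·35/2 = 210.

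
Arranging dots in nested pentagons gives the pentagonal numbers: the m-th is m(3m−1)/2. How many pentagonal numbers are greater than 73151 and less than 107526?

46

The n-th pentagonal number is n(3n−1)/2.
Smallest index with value > 73151: n = 222 (giving 73815).
Largest index with value < 107526: n = 267 (giving 106800).
Indices 222 through 267: 46 terms.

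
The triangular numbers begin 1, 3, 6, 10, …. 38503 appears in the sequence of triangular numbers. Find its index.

277

Set n(n+1)/2 = 38503, giving n² + n − 77006 = 0.
The discriminant is 1 + 8·38503 = 308025, and √308025 = 555.
So n = (-1 + 555) / 2 = 554/2 = 277.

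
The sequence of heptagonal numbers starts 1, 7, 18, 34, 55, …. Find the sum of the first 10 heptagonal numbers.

880

Σ i(5i−3)/2 = (5Σi² − 3Σi) / 2 over i = 1..10.
Σi = 55 and Σi² = 385.
(5·385 − 3·55) / 2 = 1760/2 = 880.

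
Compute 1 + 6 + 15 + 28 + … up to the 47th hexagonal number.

Σ i(2i−1) = 2Σi² − Σi over i = 1..47.
Σi = 1128 and Σi² = 35720.
2·35720 − 1·1128 = 70312.

70312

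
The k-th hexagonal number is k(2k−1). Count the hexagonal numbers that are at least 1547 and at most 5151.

The n-th hexagonal number is n(2n−1).
Smallest index with value ≥ 1547: n = 29 (giving 1653).
Largest index with value ≤ 5151: n = 51 (giving 5151).
Indices 29 through 51: 23 terms.

23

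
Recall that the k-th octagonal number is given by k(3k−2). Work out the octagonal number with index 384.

441600

384·(3·384 − 2) = 384·1150 = 441600.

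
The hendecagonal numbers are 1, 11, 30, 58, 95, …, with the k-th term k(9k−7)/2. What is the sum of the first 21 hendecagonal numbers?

14091

Σ i(9i−7)/2 = (9Σi² − 7Σi) / 2 over i = 1..21.
Σi = 231 and Σi² = 3311.
(9·3311 − 7·231) / 2 = 28182/2 = 14091.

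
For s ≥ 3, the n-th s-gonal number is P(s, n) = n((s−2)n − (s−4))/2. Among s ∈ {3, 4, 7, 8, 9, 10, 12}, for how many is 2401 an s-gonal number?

s = 3: P(3, 68) = 2346 and P(3, 69) = 2415; 2401 is not s-gonal.
s = 4: P(4, 49) = 2401. ✓
s = 7: P(7, 31) = 2356 and P(7, 32) = 2512; 2401 is not s-gonal.
s = 8: P(8, 28) = 2296 and P(8, 29) = 2465; 2401 is not s-gonal.
s = 9: P(9, 26) = 2301 and P(9, 27) = 2484; 2401 is not s-gonal.
s = 10: P(10, 24) = 2232 and P(10, 25) = 2425; 2401 is not s-gonal.
s = 12: P(12, 22) = 2332 and P(12, 23) = 2553; 2401 is not s-gonal.
Hits: s ∈ {4} → 1.

1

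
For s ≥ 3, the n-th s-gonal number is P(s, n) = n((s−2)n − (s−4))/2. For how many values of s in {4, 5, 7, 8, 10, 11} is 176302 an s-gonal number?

s = 4: P(4, 419) = 175561 and P(4, 420) = 176400; 176302 is not s-gonal.
s = 5: P(5, 343) = 176302. ✓
s = 7: P(7, 265) = 175165 and P(7, 266) = 176491; 176302 is not s-gonal.
s = 8: P(8, 242) = 175208 and P(8, 243) = 176661; 176302 is not s-gonal.
s = 10: P(10, 210) = 175770 and P(10, 211) = 177451; 176302 is not s-gonal.
s = 11: P(11, 198) = 175725 and P(11, 199) = 177508; 176302 is not s-gonal.
Hits: s ∈ {5} → 1.

1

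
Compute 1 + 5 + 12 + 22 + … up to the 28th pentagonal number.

11368

Σ i(3i−1)/2 = (3Σi² − Σi) / 2 over i = 1..28.
Σi = 406 and Σi² = 7714.
(3·7714 − 1·406) / 2 = 22736/2 = 11368.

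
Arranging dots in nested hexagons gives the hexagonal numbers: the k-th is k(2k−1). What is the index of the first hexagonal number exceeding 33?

5

Solve n(2n−1) > 33 for integer n.
The largest n with value ≤ 33 is 4 (since 28 ≤ 33 < 45), so the first above is n = 5, value 45.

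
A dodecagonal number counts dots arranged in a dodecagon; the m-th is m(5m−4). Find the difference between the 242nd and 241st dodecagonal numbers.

Consecutive dodecagonal numbers differ by 10n − 9: here 10·242 − 9 = 2411.

2411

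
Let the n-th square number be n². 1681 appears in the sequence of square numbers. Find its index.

We need n² = 1681, so n = √1681 = 41.

41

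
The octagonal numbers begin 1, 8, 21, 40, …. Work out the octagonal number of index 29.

2465

The 29th octagonal number is n(3n−2) with n = 29.
29·(3·29 − 2) = 29·85 = 2465.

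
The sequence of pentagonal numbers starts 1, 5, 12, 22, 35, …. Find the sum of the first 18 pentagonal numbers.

3078

Σ i(3i−1)/2 = (3Σi² − Σi) / 2 over i = 1..18.
Σi = 171 and Σi² = 2109.
(3·2109 − 1·171) / 2 = 6156/2 = 3078.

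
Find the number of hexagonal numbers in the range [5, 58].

The n-th hexagonal number is n(2n−1).
Smallest index with value ≥ 5: n = 2 (giving 6).
Largest index with value ≤ 58: n = 5 (giving 45).
Indices 2 through 5: 4 terms.

4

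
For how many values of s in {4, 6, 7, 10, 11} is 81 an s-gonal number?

2

s = 4: P(4, 9) = 81. ✓
s = 6: P(6, 6) = 66 and P(6, 7) = 91; 81 is not s-gonal.
s = 7: P(7, 6) = 81. ✓
s = 10: P(10, 4) = 52 and P(10, 5) = 85; 81 is not s-gonal.
s = 11: P(11, 4) = 58 and P(11, 5) = 95; 81 is not s-gonal.
Hits: s ∈ {4, 7} → 2.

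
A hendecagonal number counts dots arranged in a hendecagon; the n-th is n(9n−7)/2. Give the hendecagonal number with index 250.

280375

250·(9·250 − 7)/2 = 250·2243/2 = 280375.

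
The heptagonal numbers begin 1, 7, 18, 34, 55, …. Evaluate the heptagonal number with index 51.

6426

51·(5·51 − 3)/2 = 51·252/2 = 51·126 = 6426.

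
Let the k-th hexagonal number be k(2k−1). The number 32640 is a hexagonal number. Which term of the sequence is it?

128

Set n(2n−1) = 32640, giving 2n² − n − 32640 = 0.
So n = (1 + 511) / 4 = 512/4 = 128.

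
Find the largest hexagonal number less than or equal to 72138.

Solve n(2n−1) ≤ 72138 for integer n.
n = 190 gives 72010 ≤ 72138, while n = 191 gives 72771 > 72138; so the answer is 72010.

72010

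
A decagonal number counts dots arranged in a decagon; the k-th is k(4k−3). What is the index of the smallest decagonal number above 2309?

Solve n(4n−3) > 2309 for integer n.
The largest n with value ≤ 2309 is 24 (since 2232 ≤ 2309 < 2425), so the first above is n = 25, value 2425.

25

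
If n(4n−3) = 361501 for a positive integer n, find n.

Set n(4n−3) = 361501, giving 4n² − 3n − 361501 = 0.
So n = (3 + 2405) / 8 = 2408/8 = 301.
Check: 301·(4·301 − 3) = 361501. ✓

301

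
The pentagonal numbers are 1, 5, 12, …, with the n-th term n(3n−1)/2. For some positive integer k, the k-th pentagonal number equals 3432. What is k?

Set n(3n−1)/2 = 3432, giving 3n² − n − 6864 = 0.
The discriminant is 1 + 24·3432 = 82369, and √82369 = 287.
So n = (1 + 287) / 6 = 288/6 = 48.

48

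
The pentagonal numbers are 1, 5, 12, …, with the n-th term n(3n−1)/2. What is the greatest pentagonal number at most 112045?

Solve n(3n−1)/2 ≤ 112045 for integer n.
n = 273 gives 111657 ≤ 112045, while n = 274 gives 112477 > 112045; so the answer is 111657.

111657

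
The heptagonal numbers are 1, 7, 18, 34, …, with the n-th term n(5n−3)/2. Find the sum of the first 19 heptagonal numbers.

5890

Σ i(5i−3)/2 = (5Σi² − 3Σi) / 2 over i = 1..19.
Σi = 190 and Σi² = 2470.
(5·2470 − 3·190) / 2 = 11780/2 = 5890.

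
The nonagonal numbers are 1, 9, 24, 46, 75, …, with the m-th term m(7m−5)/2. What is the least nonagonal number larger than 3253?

3286

Solve n(7n−5)/2 > 3253 for integer n.
The largest n with value ≤ 3253 is 30 (since 3075 ≤ 3253 < 3286), so the first above is n = 31, value 3286.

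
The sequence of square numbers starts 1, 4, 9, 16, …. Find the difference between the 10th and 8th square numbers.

10² = 100 and 8² = 64.
Difference: 100 − 64 = 36.

36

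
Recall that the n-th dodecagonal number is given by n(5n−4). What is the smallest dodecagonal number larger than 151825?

Solve n(5n−4) > 151825 for integer n.
The largest n with value ≤ 151825 is 174 (since 150684 ≤ 151825 < 152425), so the first above is n = 175, value 152425.

152425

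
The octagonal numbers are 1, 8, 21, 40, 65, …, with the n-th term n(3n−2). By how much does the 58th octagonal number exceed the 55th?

1011

58·(3·58 − 2) = 9976 and 55·(3·55 − 2) = 8965.
Difference: 9976 − 8965 = 1011.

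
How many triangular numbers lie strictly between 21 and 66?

The n-th triangular number is n(n+1)/2.
Smallest index with value > 21: n = 7 (giving 28).
Largest index with value < 66: n = 10 (giving 55).
Indices 7 through 10: 4 terms.

4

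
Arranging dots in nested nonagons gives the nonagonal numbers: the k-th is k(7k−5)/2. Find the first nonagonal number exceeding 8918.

8976

Solve n(7n−5)/2 > 8918 for integer n.
The largest n with value ≤ 8918 is 50 (since 8625 ≤ 8918 < 8976), so the first above is n = 51, value 8976.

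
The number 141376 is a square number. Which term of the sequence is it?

376

We need n² = 141376, so n = √141376 = 376.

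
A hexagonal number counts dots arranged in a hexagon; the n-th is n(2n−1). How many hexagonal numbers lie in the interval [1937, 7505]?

The n-th hexagonal number is n(2n−1).
Smallest index with value ≥ 1937: n = 32 (giving 2016).
Largest index with value ≤ 7505: n = 61 (giving 7381).
Indices 32 through 61: 30 terms.

30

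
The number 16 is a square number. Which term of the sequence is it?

We need n² = 16, so n = √16 = 4.

4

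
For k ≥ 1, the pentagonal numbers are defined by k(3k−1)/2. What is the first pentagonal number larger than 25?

35

Solve n(3n−1)/2 > 25 for integer n.
The largest n with value ≤ 25 is 4 (since 22 ≤ 25 < 35), so the first above is n = 5, value 35.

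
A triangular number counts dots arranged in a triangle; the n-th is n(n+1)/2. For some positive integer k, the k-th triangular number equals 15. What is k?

Set n(n+1)/2 = 15, giving n² + n − 30 = 0.
The discriminant is 1 + 8·15 = 121, and √121 = 11.
So n = (-1 + 11) / 2 = 10/2 = 5.
Check: 5·6/2 = 15. ✓

5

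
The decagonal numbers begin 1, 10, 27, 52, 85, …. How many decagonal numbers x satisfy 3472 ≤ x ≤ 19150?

The n-th decagonal number is n(4n−3).
Smallest index with value ≥ 3472: n = 30 (giving 3510).
Largest index with value ≤ 19150: n = 69 (giving 18837).
Indices 30 through 69: 40 terms.

40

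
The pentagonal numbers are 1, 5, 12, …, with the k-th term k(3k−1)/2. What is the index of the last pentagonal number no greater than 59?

Solve n(3n−1)/2 ≤ 59 for integer n.
n = 6 gives 51 ≤ 59, while n = 7 gives 70 > 59; so the answer is index 6.

6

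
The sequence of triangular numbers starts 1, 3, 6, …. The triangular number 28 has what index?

7

Set n(n+1)/2 = 28, giving n² + n − 56 = 0.
So n = (-1 + 15) / 2 = 14/2 = 7.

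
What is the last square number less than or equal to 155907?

Solve n² ≤ 155907 for integer n.
n = 394 gives 155236 ≤ 155907, while n = 395 gives 156025 > 155907; so the answer is 155236.

155236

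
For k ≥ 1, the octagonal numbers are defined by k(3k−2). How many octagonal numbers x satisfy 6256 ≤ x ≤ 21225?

The n-th octagonal number is n(3n−2).
Smallest index with value ≥ 6256: n = 46 (giving 6256).
Largest index with value ≤ 21225: n = 84 (giving 21000).
Indices 46 through 84: 39 terms.

39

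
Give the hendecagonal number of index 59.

15458

The 59th hendecagonal number is n(9n−7)/2 with n = 59.
59·(9·59 − 7)/2 = 59·524/2 = 59·262 = 15458.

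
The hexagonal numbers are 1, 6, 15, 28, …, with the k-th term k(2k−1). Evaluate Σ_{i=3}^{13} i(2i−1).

Σ i(2i−1) = 2Σi² − Σi over i = 3..13.
Σi = 91 − 3 = 88 and Σi² = 819 − 5 = 814.
2·814 − 1·88 = 1540.

1540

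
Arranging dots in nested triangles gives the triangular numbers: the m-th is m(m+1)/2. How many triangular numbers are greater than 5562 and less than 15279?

70

The n-th triangular number is n(n+1)/2.
Smallest index with value > 5562: n = 105 (giving 5565).
Largest index with value < 15279: n = 174 (giving 15225).
Indices 105 through 174: 70 terms.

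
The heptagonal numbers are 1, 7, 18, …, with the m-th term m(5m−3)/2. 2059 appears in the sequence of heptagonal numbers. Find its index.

Set n(5n−3)/2 = 2059, giving 5n² − 3n − 4118 = 0.
The discriminant is 9 + 40·2059 = 82369, and √82369 = 287.
So n = (3 + 287) / 10 = 290/10 = 29.
Check: 29·(5·29 − 3)/2 = 2059. ✓

29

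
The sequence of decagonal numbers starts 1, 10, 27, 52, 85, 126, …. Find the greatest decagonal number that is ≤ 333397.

333217

Solve n(4n−3) ≤ 333397 for integer n.
n = 289 gives 333217 ≤ 333397, while n = 290 gives 335530 > 333397; so the answer is 333217.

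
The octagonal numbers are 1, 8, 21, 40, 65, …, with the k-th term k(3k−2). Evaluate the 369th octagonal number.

The 369th octagonal number is n(3n−2) with n = 369.
369·(3·369 − 2) = 369·1105 = 407745.

407745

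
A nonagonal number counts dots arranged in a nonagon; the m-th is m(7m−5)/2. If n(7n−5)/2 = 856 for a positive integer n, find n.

16

Set n(7n−5)/2 = 856, giving 7n² − 5n − 1712 = 0.
The discriminant is 25 + 56·856 = 47961, and √47961 = 219.
So n = (5 + 219) / 14 = 224/14 = 16.
Check: 16·(7·16 − 5)/2 = 856. ✓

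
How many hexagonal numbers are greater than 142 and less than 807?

12

The n-th hexagonal number is n(2n−1).
Smallest index with value > 142: n = 9 (giving 153).
Largest index with value < 807: n = 20 (giving 780).
Indices 9 through 20: 12 terms.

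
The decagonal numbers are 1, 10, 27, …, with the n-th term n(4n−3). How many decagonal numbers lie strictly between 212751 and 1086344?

The n-th decagonal number is n(4n−3).
Smallest index with value > 212751: n = 232 (giving 214600).
Largest index with value < 1086344: n = 521 (giving 1084201).
Indices 232 through 521: 290 terms.

290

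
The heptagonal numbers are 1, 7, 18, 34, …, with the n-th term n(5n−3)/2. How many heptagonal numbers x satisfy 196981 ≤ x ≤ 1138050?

395

The n-th heptagonal number is n(5n−3)/2.
Smallest index with value ≥ 196981: n = 281 (giving 196981).
Largest index with value ≤ 1138050: n = 675 (giving 1138050).
Indices 281 through 675: 395 terms.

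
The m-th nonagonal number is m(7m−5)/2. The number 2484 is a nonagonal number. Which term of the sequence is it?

Set n(7n−5)/2 = 2484, giving 7n² − 5n − 4968 = 0.
The discriminant is 25 + 56·2484 = 139129, and √139129 = 373.
So n = (5 + 373) / 14 = 378/14 = 27.
Check: 27·(7·27 − 5)/2 = 2484. ✓

27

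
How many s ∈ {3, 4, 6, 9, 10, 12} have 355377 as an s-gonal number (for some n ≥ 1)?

1

s = 3: P(3, 842) = 354903 and P(3, 843) = 355746; 355377 is not s-gonal.
s = 4: P(4, 596) = 355216 and P(4, 597) = 356409; 355377 is not s-gonal.
s = 6: P(6, 421) = 354061 and P(6, 422) = 355746; 355377 is not s-gonal.
s = 9: P(9, 319) = 355366 and P(9, 320) = 357600; 355377 is not s-gonal.
s = 10: P(10, 298) = 354322 and P(10, 299) = 356707; 355377 is not s-gonal.
s = 12: P(12, 267) = 355377. ✓
Hits: s ∈ {12} → 1.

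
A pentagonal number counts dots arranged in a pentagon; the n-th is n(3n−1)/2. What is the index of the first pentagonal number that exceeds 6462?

66

Solve n(3n−1)/2 > 6462 for integer n.
The largest n with value ≤ 6462 is 65 (since 6305 ≤ 6462 < 6501), so the first above is n = 66, value 6501.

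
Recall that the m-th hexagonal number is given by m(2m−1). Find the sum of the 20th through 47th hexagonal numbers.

Σ i(2i−1) = 2Σi² − Σi over i = 20..47.
Σi = 1128 − 190 = 938 and Σi² = 35720 − 2470 = 33250.
2·33250 − 1·938 = 65562.

65562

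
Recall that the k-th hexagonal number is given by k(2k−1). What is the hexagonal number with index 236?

The 236th hexagonal number is n(2n−1) with n = 236.
236·(2·236 − 1) = 236·471 = 111156.

111156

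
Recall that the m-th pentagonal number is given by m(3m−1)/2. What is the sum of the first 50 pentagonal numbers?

Σ i(3i−1)/2 = (3Σi² − Σi) / 2 over i = 1..50.
Σi = 1275 and Σi² = 42925.
(3·42925 − 1·1275) / 2 = 127500/2 = 63750.

63750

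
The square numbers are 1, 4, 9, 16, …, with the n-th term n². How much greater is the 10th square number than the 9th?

19

n² − (n−1)² = 2n − 1, so 10² − 9² = 2·10 − 1 = 19.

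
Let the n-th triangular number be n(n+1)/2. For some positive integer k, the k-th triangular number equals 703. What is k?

Set n(n+1)/2 = 703, giving n² + n − 1406 = 0.
The discriminant is 1 + 8·703 = 5625, and √5625 = 75.
So n = (-1 + 75) / 2 = 74/2 = 37.

37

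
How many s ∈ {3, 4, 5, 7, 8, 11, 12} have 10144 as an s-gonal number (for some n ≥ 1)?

1

s = 3: P(3, 141) = 10011 and P(3, 142) = 10153; 10144 is not s-gonal.
s = 4: P(4, 100) = 10000 and P(4, 101) = 10201; 10144 is not s-gonal.
s = 5: P(5, 82) = 10045 and P(5, 83) = 10292; 10144 is not s-gonal.
s = 7: P(7, 64) = 10144. ✓
s = 8: P(8, 58) = 9976 and P(8, 59) = 10325; 10144 is not s-gonal.
s = 11: P(11, 47) = 9776 and P(11, 48) = 10200; 10144 is not s-gonal.
s = 12: P(12, 45) = 9945 and P(12, 46) = 10396; 10144 is not s-gonal.
Hits: s ∈ {7} → 1.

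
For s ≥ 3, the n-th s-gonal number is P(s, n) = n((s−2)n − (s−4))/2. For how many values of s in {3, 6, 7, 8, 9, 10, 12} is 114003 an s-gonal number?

2

s = 3: P(3, 477) = 114003. ✓
s = 6: P(6, 239) = 114003. ✓
s = 7: P(7, 213) = 113103 and P(7, 214) = 114169; 114003 is not s-gonal.
s = 8: P(8, 195) = 113685 and P(8, 196) = 114856; 114003 is not s-gonal.
s = 9: P(9, 180) = 112950 and P(9, 181) = 114211; 114003 is not s-gonal.
s = 10: P(10, 169) = 113737 and P(10, 170) = 115090; 114003 is not s-gonal.
s = 12: P(12, 151) = 113401 and P(12, 152) = 114912; 114003 is not s-gonal.
Hits: s ∈ {3, 6} → 2.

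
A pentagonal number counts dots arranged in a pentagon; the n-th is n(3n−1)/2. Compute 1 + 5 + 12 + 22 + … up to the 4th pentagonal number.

Σ i(3i−1)/2 = (3Σi² − Σi) / 2 over i = 1..4.
Σi = 10 and Σi² = 30.
(3·30 − 1·10) / 2 = 80/2 = 40.

40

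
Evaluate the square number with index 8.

64

8² = 64.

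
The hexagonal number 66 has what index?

Set n(2n−1) = 66, giving 2n² − n − 66 = 0.
The discriminant is 1 + 8·66 = 529, and √529 = 23.
So n = (1 + 23) / 4 = 24/4 = 6.

6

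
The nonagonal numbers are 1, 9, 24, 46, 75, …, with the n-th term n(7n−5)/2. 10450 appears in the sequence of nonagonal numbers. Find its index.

55

Set n(7n−5)/2 = 10450, giving 7n² − 5n − 20900 = 0.
The discriminant is 25 + 56·10450 = 585225, and √585225 = 765.
So n = (5 + 765) / 14 = 770/14 = 55.
Check: 55·(7·55 − 5)/2 = 10450. ✓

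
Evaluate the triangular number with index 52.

1378

The 52nd triangular number is n(n+1)/2 with n = 52.
52·53/2 = 2756/2 = 1378.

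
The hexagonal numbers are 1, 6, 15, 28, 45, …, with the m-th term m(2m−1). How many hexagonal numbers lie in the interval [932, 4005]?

The n-th hexagonal number is n(2n−1).
Smallest index with value ≥ 932: n = 22 (giving 946).
Largest index with value ≤ 4005: n = 45 (giving 4005).
Indices 22 through 45: 24 terms.

24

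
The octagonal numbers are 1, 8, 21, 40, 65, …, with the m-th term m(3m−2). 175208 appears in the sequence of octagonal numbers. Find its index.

242

Set n(3n−2) = 175208, giving 3n² − 2n − 175208 = 0.
The discriminant is 4 + 12·175208 = 2102500, and √2102500 = 1450.
So n = (2 + 1450) / 6 = 1452/6 = 242.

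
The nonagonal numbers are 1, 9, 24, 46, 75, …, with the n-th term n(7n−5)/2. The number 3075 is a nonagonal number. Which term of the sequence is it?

Set n(7n−5)/2 = 3075, giving 7n² − 5n − 6150 = 0.
So n = (5 + 415) / 14 = 420/14 = 30.

30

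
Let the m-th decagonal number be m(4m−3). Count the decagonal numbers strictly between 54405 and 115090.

The n-th decagonal number is n(4n−3).
Smallest index with value > 54405: n = 118 (giving 55342).
Largest index with value < 115090: n = 169 (giving 113737).
Indices 118 through 169: 52 terms.

52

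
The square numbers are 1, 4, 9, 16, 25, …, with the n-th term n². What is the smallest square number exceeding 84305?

Solve n² > 84305 for integer n.
The largest n with value ≤ 84305 is 290 (since 84100 ≤ 84305 < 84681), so the first above is n = 291, value 84681.

84681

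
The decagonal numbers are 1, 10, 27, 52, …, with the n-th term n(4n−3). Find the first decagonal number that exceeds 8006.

8326

Solve n(4n−3) > 8006 for integer n.
The largest n with value ≤ 8006 is 45 (since 7965 ≤ 8006 < 8326), so the first above is n = 46, value 8326.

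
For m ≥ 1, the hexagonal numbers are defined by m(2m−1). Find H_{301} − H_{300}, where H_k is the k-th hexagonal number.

1201

Consecutive hexagonal numbers differ by 4n − 3: here 4·301 − 3 = 1201.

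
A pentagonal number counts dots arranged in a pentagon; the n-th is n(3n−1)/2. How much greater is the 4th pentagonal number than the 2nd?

17

4·(3·4 − 1)/2 = 22 and 2·(3·2 − 1)/2 = 5.
Difference: 22 − 5 = 17.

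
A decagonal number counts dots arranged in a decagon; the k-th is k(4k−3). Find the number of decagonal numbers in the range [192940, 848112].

241

The n-th decagonal number is n(4n−3).
Smallest index with value ≥ 192940: n = 220 (giving 192940).
Largest index with value ≤ 848112: n = 460 (giving 845020).
Indices 220 through 460: 241 terms.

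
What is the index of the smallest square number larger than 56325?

238

Solve n² > 56325 for integer n.
The largest n with value ≤ 56325 is 237 (since 56169 ≤ 56325 < 56644), so the first above is n = 238, value 56644.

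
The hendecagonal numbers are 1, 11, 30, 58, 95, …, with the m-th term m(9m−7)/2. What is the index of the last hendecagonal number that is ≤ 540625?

Solve n(9n−7)/2 ≤ 540625 for integer n.
n = 346 gives 537511 ≤ 540625, while n = 347 gives 540626 > 540625; so the answer is index 346.

346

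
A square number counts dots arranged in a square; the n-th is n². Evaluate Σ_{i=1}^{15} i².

1240

Σ_{i=1}^{15} i² = 15·16·31/6 = 1240.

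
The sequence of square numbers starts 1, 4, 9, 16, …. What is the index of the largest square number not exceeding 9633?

Solve n² ≤ 9633 for integer n.
n = 98 gives 9604 ≤ 9633, while n = 99 gives 9801 > 9633; so the answer is index 98.

98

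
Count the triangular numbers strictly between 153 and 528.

14

The n-th triangular number is n(n+1)/2.
Smallest index with value > 153: n = 18 (giving 171).
Largest index with value < 528: n = 31 (giving 496).
Indices 18 through 31: 14 terms.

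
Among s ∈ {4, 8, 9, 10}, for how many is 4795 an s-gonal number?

1

s = 4: P(4, 69) = 4761 and P(4, 70) = 4900; 4795 is not s-gonal.
s = 8: P(8, 40) = 4720 and P(8, 41) = 4961; 4795 is not s-gonal.
s = 9: P(9, 37) = 4699 and P(9, 38) = 4959; 4795 is not s-gonal.
s = 10: P(10, 35) = 4795. ✓
Hits: s ∈ {10} → 1.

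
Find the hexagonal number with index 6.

66

The 6th hexagonal number is n(2n−1) with n = 6.
6·(2·6 − 1) = 6·11 = 66.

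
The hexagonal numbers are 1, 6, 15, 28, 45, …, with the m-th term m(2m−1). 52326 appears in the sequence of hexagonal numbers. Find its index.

Set n(2n−1) = 52326, giving 2n² − n − 52326 = 0.
The discriminant is 1 + 8·52326 = 418609, and √418609 = 647.
So n = (1 + 647) / 4 = 648/4 = 162.
Check: 162·(2·162 − 1) = 52326. ✓

162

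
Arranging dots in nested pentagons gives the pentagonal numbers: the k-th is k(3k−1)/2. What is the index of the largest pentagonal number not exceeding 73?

7

Solve n(3n−1)/2 ≤ 73 for integer n.
n = 7 gives 70 ≤ 73, while n = 8 gives 92 > 73; so the answer is index 7.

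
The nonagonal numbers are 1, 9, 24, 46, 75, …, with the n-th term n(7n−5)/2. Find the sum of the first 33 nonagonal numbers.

42449

Σ i(7i−5)/2 = (7Σi² − 5Σi) / 2 over i = 1..33.
Σi = 561 and Σi² = 12529.
(7·12529 − 5·561) / 2 = 84898/2 = 42449.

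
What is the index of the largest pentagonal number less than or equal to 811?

Solve n(3n−1)/2 ≤ 811 for integer n.
n = 23 gives 782 ≤ 811, while n = 24 gives 852 > 811; so the answer is index 23.

23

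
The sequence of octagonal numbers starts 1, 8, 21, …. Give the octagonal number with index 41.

41·(3·41 − 2) = 41·121 = 4961.

4961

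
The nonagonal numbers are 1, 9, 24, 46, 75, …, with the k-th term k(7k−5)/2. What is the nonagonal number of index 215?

The 215th nonagonal number is n(7n−5)/2 with n = 215.
215·(7·215 − 5)/2 = 215·1500/2 = 215·750 = 161250.

161250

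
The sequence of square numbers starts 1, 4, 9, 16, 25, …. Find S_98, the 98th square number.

9604

The 98th square number is n² with n = 98.
98² = 9604.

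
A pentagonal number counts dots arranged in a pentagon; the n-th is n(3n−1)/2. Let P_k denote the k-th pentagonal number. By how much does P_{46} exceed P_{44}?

269

46·(3·46 − 1)/2 = 3151 and 44·(3·44 − 1)/2 = 2882.
Difference: 3151 − 2882 = 269.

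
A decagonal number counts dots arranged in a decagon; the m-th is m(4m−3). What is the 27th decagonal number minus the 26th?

209

Consecutive decagonal numbers differ by 8n − 7: here 8·27 − 7 = 209.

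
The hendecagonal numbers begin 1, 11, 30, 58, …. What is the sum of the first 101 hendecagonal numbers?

Σ i(9i−7)/2 = (9Σi² − 7Σi) / 2 over i = 1..101.
Σi = 5151 and Σi² = 348551.
(9·348551 − 7·5151) / 2 = 3100902/2 = 1550451.

1550451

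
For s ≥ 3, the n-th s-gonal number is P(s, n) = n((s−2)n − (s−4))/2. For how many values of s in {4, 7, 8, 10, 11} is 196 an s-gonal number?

s = 4: P(4, 14) = 196. ✓
s = 7: P(7, 9) = 189 and P(7, 10) = 235; 196 is not s-gonal.
s = 8: P(8, 8) = 176 and P(8, 9) = 225; 196 is not s-gonal.
s = 10: P(10, 7) = 175 and P(10, 8) = 232; 196 is not s-gonal.
s = 11: P(11, 7) = 196. ✓
Hits: s ∈ {4, 11} → 2.

2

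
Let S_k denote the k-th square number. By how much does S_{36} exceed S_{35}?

71

n² − (n−1)² = 2n − 1, so 36² − 35² = 2·36 − 1 = 71.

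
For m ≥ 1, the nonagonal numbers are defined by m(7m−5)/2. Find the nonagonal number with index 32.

3504

The 32nd nonagonal number is n(7n−5)/2 with n = 32.
32·(7·32 − 5)/2 = 32·219/2 = 3504.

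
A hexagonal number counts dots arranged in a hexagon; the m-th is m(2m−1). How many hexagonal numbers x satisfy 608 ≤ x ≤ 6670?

41

The n-th hexagonal number is n(2n−1).
Smallest index with value ≥ 608: n = 18 (giving 630).
Largest index with value ≤ 6670: n = 58 (giving 6670).
Indices 18 through 58: 41 terms.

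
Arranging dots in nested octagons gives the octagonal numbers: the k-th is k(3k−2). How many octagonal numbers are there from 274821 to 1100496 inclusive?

304

The n-th octagonal number is n(3n−2).
Smallest index with value ≥ 274821: n = 303 (giving 274821).
Largest index with value ≤ 1100496: n = 606 (giving 1100496).
Indices 303 through 606: 304 terms.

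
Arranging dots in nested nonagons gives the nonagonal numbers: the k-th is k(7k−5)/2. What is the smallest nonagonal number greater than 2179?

2301

Solve n(7n−5)/2 > 2179 for integer n.
The largest n with value ≤ 2179 is 25 (since 2125 ≤ 2179 < 2301), so the first above is n = 26, value 2301.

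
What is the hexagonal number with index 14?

14·(2·14 − 1) = 14·27 = 378.

378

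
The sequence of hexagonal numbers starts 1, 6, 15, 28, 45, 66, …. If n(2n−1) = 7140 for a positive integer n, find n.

60

Set n(2n−1) = 7140, giving 2n² − n − 7140 = 0.
The discriminant is 1 + 8·7140 = 57121, and √57121 = 239.
So n = (1 + 239) / 4 = 240/4 = 60.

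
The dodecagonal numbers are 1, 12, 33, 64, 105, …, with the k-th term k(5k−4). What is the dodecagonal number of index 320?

510720

320·(5·320 − 4) = 320·1596 = 510720.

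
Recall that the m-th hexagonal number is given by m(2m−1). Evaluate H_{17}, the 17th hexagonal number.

561

17·(2·17 − 1) = 17·33 = 561.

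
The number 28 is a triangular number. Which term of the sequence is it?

7

Set n(n+1)/2 = 28, giving n² + n − 56 = 0.
The discriminant is 1 + 8·28 = 225, and √225 = 15.
So n = (-1 + 15) / 2 = 14/2 = 7.
Check: 7·8/2 = 28. ✓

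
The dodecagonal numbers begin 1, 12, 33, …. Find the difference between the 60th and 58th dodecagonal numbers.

60·(5·60 − 4) = 17760 and 58·(5·58 − 4) = 16588.
Difference: 17760 − 16588 = 1172.

1172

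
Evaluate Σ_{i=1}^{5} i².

55

Σ_{i=1}^{5} i² = 5·6·11/6 = 55.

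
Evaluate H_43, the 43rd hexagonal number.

The 43rd hexagonal number is n(2n−1) with n = 43.
43·(2·43 − 1) = 43·85 = 3655.

3655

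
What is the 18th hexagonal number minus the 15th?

18·(2·18 − 1) = 630 and 15·(2·15 − 1) = 435.
Difference: 630 − 435 = 195.

195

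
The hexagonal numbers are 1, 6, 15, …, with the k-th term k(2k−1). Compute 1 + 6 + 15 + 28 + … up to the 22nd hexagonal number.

Σ i(2i−1) = 2Σi² − Σi over i = 1..22.
Σi = 253 and Σi² = 3795.
2·3795 − 1·253 = 7337.

7337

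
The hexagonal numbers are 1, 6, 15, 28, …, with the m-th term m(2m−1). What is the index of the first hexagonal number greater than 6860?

Solve n(2n−1) > 6860 for integer n.
The largest n with value ≤ 6860 is 58 (since 6670 ≤ 6860 < 6903), so the first above is n = 59, value 6903.

59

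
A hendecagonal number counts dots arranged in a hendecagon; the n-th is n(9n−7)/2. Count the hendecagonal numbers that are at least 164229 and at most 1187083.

The n-th hendecagonal number is n(9n−7)/2.
Smallest index with value ≥ 164229: n = 192 (giving 165216).
Largest index with value ≤ 1187083: n = 514 (giving 1187083).
Indices 192 through 514: 323 terms.

323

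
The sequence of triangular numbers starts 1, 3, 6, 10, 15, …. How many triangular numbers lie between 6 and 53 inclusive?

7

The n-th triangular number is n(n+1)/2.
Smallest index with value ≥ 6: n = 3 (giving 6).
Largest index with value ≤ 53: n = 9 (giving 45).
Indices 3 through 9: 7 terms.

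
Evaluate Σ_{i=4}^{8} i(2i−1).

350

Σ i(2i−1) = 2Σi² − Σi over i = 4..8.
Σi = 36 − 6 = 30 and Σi² = 204 − 14 = 190.
2·190 − 1·30 = 350.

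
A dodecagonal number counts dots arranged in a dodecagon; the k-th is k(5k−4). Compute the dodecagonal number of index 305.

The 305th dodecagonal number is n(5n−4) with n = 305.
305·(5·305 − 4) = 305·1521 = 463905.

463905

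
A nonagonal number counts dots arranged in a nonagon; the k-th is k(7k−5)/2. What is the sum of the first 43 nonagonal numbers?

Σ i(7i−5)/2 = (7Σi² − 5Σi) / 2 over i = 1..43.
Σi = 946 and Σi² = 27434.
(7·27434 − 5·946) / 2 = 187308/2 = 93654.

93654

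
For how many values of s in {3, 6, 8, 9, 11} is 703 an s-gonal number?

s = 3: P(3, 37) = 703. ✓
s = 6: P(6, 19) = 703. ✓
s = 8: P(8, 15) = 645 and P(8, 16) = 736; 703 is not s-gonal.
s = 9: P(9, 14) = 651 and P(9, 15) = 750; 703 is not s-gonal.
s = 11: P(11, 12) = 606 and P(11, 13) = 715; 703 is not s-gonal.
Hits: s ∈ {3, 6} → 2.

2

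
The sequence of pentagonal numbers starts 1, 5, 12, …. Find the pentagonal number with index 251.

The 251st pentagonal number is n(3n−1)/2 with n = 251.
251·(3·251 − 1)/2 = 251·752/2 = 251·376 = 94376.

94376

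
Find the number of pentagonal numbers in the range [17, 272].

10

The n-th pentagonal number is n(3n−1)/2.
Smallest index with value ≥ 17: n = 4 (giving 22).
Largest index with value ≤ 272: n = 13 (giving 247).
Indices 4 through 13: 10 terms.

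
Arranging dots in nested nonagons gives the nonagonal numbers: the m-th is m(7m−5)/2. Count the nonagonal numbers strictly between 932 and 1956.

7

The n-th nonagonal number is n(7n−5)/2.
Smallest index with value > 932: n = 17 (giving 969).
Largest index with value < 1956: n = 23 (giving 1794).
Indices 17 through 23: 7 terms.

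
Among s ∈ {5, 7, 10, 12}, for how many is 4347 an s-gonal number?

2

s = 5: P(5, 54) = 4347. ✓
s = 7: P(7, 42) = 4347. ✓
s = 10: P(10, 33) = 4257 and P(10, 34) = 4522; 4347 is not s-gonal.
s = 12: P(12, 29) = 4089 and P(12, 30) = 4380; 4347 is not s-gonal.
Hits: s ∈ {5, 7} → 2.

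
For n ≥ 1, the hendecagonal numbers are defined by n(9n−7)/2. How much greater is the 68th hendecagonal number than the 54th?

68·(9·68 − 7)/2 = 20570 and 54·(9·54 − 7)/2 = 12933.
Difference: 20570 − 12933 = 7637.

7637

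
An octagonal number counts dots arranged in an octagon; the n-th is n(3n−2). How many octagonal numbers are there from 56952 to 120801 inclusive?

The n-th octagonal number is n(3n−2).
Smallest index with value ≥ 56952: n = 139 (giving 57685).
Largest index with value ≤ 120801: n = 201 (giving 120801).
Indices 139 through 201: 63 terms.

63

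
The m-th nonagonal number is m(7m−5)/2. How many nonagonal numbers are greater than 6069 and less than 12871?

18

The n-th nonagonal number is n(7n−5)/2.
Smallest index with value > 6069: n = 43 (giving 6364).
Largest index with value < 12871: n = 60 (giving 12450).
Indices 43 through 60: 18 terms.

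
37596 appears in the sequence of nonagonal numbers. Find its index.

Set n(7n−5)/2 = 37596, giving 7n² − 5n − 75192 = 0.
The discriminant is 25 + 56·37596 = 2105401, and √2105401 = 1451.
So n = (5 + 1451) / 14 = 1456/14 = 104.

104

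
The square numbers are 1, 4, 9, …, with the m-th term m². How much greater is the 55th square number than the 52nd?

55² = 3025 and 52² = 2704.
Difference: 3025 − 2704 = 321.

321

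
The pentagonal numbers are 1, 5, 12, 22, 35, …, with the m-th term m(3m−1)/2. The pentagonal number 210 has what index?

12

Set n(3n−1)/2 = 210, giving 3n² − n − 420 = 0.
The discriminant is 1 + 24·210 = 5041, and √5041 = 71.
So n = (1 + 71) / 6 = 72/6 = 12.
Check: 12·(3·12 − 1)/2 = 210. ✓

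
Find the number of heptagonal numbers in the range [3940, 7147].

The n-th heptagonal number is n(5n−3)/2.
Smallest index with value ≥ 3940: n = 40 (giving 3940).
Largest index with value ≤ 7147: n = 53 (giving 6943).
Indices 40 through 53: 14 terms.

14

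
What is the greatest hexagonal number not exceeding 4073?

Solve n(2n−1) ≤ 4073 for integer n.
n = 45 gives 4005 ≤ 4073, while n = 46 gives 4186 > 4073; so the answer is 4005.

4005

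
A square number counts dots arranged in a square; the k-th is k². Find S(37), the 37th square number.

The 37th square number is n² with n = 37.
37² = 1369.

1369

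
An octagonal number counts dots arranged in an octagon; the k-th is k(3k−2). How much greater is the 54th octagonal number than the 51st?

54·(3·54 − 2) = 8640 and 51·(3·51 − 2) = 7701.
Difference: 8640 − 7701 = 939.

939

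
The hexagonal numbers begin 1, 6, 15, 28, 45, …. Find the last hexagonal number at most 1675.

1653

Solve n(2n−1) ≤ 1675 for integer n.
n = 29 gives 1653 ≤ 1675, while n = 30 gives 1770 > 1675; so the answer is 1653.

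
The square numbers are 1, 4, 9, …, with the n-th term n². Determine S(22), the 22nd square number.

The 22nd square number is n² with n = 22.
22² = 484.

484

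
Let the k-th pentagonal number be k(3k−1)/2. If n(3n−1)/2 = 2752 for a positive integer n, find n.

Set n(3n−1)/2 = 2752, giving 3n² − n − 5504 = 0.
So n = (1 + 257) / 6 = 258/6 = 43.
Check: 43·(3·43 − 1)/2 = 2752. ✓

43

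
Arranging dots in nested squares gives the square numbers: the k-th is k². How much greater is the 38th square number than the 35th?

38² = 1444 and 35² = 1225.
Difference: 1444 − 1225 = 219.

219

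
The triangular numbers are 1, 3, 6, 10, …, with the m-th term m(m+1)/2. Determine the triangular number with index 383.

The 383rd triangular number is n(n+1)/2 with n = 383.
383·384/2 = 147072/2 = 73536.

73536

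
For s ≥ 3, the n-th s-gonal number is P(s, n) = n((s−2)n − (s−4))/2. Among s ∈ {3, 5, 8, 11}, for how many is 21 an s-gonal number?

s = 3: P(3, 6) = 21. ✓
s = 5: P(5, 3) = 12 and P(5, 4) = 22; 21 is not s-gonal.
s = 8: P(8, 3) = 21. ✓
s = 11: P(11, 2) = 11 and P(11, 3) = 30; 21 is not s-gonal.
Hits: s ∈ {3, 8} → 2.

2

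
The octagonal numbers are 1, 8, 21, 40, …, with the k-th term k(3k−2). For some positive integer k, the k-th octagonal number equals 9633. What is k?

57

Set n(3n−2) = 9633, giving 3n² − 2n − 9633 = 0.
So n = (2 + 340) / 6 = 342/6 = 57.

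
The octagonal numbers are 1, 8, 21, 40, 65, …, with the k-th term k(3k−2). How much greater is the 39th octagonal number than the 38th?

Consecutive octagonal numbers differ by 6n − 5: here 6·39 − 5 = 229.

229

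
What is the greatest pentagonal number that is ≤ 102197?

Solve n(3n−1)/2 ≤ 102197 for integer n.
n = 261 gives 102051 ≤ 102197, while n = 262 gives 102835 > 102197; so the answer is 102051.

102051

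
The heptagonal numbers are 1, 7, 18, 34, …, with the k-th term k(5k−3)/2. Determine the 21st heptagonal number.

1071

The 21st heptagonal number is n(5n−3)/2 with n = 21.
21·(5·21 − 3)/2 = 21·102/2 = 21·51 = 1071.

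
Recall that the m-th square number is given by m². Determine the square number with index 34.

1156

The 34th square number is n² with n = 34.
34² = 1156.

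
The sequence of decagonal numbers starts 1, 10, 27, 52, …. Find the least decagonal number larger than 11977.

12376

Solve n(4n−3) > 11977 for integer n.
The largest n with value ≤ 11977 is 55 (since 11935 ≤ 11977 < 12376), so the first above is n = 56, value 12376.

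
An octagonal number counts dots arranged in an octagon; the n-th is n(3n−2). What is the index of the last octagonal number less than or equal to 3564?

34

Solve n(3n−2) ≤ 3564 for integer n.
n = 34 gives 3400 ≤ 3564, while n = 35 gives 3605 > 3564; so the answer is index 34.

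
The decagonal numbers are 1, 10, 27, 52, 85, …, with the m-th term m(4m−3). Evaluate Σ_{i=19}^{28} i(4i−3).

Σ i(4i−3) = 4Σi² − 3Σi over i = 19..28.
Σi = 406 − 171 = 235 and Σi² = 7714 − 2109 = 5605.
4·5605 − 3·235 = 21715.

21715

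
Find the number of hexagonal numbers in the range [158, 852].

The n-th hexagonal number is n(2n−1).
Smallest index with value ≥ 158: n = 10 (giving 190).
Largest index with value ≤ 852: n = 20 (giving 780).
Indices 10 through 20: 11 terms.

11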